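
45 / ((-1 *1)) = -45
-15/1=-15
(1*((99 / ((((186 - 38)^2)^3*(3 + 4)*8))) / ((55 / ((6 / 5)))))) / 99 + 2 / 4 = 40460479179366403 / 80920958358732800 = 0.50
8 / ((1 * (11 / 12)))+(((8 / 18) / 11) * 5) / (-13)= 8.71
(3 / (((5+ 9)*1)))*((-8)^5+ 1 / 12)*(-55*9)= 194641425 / 56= 3475739.73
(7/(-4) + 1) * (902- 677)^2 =-151875/4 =-37968.75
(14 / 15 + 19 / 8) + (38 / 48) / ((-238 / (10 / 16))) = 3.31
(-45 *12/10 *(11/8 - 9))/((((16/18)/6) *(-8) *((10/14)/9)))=-2801547/640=-4377.42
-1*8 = -8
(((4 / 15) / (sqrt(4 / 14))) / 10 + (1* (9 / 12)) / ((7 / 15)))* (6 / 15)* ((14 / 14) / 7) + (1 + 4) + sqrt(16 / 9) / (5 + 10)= 2* sqrt(14) / 2625 + 22847 / 4410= 5.18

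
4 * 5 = 20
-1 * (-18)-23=-5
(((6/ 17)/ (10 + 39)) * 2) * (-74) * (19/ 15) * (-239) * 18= 24194448/ 4165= 5808.99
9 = 9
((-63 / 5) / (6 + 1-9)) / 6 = 21 / 20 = 1.05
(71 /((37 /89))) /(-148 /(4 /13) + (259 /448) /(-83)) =-0.36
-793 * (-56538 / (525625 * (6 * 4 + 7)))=44834634 / 16294375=2.75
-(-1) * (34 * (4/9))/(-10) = -1.51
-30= -30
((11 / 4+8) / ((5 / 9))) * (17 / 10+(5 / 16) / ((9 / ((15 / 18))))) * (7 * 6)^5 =437226155289 / 100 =4372261552.89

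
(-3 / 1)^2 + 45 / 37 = 378 / 37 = 10.22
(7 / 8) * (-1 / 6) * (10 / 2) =-35 / 48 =-0.73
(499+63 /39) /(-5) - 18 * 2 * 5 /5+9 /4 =-34807 /260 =-133.87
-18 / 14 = -1.29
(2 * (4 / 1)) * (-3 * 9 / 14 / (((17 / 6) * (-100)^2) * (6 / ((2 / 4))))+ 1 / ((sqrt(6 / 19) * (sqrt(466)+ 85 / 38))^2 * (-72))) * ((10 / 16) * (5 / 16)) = -839199489174127 / 5206937491144166400+ 276932125 * sqrt(466) / 191431525409712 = -0.00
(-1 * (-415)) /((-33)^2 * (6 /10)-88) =2075 /2827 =0.73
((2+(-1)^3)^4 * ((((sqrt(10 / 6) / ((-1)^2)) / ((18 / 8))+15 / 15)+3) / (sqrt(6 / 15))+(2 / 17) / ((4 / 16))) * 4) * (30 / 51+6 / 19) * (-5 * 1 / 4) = 2920 * sqrt(10) * (-27-sqrt(15)) / 8721-11680 / 5491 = -34.82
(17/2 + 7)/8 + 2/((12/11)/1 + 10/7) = 4239/1552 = 2.73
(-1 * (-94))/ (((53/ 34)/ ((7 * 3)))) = 67116/ 53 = 1266.34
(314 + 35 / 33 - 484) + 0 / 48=-5575 / 33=-168.94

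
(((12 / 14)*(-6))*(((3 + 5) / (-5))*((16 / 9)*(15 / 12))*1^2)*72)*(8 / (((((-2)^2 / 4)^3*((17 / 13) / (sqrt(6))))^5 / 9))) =8869399658496*sqrt(6) / 9938999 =2185884.46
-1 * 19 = -19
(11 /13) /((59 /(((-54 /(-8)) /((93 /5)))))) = 495 /95108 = 0.01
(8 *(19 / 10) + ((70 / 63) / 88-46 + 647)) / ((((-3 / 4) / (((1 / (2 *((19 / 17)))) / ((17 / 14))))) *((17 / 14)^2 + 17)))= -1673978572 / 102166515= -16.38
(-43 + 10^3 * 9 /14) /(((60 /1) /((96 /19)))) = 50.51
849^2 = 720801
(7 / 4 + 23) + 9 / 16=405 / 16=25.31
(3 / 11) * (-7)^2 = 147 / 11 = 13.36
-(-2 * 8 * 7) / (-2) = -56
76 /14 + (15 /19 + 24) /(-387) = 92039 /17157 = 5.36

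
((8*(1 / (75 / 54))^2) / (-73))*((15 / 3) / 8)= -324 / 9125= -0.04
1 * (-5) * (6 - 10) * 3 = 60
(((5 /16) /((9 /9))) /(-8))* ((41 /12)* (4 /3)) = -205 /1152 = -0.18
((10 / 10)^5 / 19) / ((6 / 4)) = 0.04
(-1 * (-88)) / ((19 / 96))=8448 / 19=444.63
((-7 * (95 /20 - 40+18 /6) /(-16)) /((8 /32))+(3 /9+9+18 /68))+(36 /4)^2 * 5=358.16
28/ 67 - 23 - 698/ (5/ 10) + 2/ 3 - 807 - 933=-634741/ 201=-3157.92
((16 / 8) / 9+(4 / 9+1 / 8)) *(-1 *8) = -6.33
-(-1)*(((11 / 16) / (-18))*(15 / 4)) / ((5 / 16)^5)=-90112 / 1875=-48.06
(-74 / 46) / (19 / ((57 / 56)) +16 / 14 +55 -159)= 777 / 40664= 0.02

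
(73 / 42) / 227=73 / 9534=0.01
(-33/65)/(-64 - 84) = 33/9620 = 0.00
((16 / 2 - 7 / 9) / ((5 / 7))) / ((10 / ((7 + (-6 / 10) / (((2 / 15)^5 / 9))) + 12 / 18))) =-1119403649 / 8640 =-129560.61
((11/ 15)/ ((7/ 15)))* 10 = 110/ 7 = 15.71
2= 2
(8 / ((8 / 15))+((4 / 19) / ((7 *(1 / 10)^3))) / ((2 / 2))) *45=269775 / 133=2028.38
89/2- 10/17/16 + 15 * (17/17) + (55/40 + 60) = 8217/68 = 120.84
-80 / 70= -8 / 7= -1.14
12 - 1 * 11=1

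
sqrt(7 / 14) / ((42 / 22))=11 * sqrt(2) / 42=0.37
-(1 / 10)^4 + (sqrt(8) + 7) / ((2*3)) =sqrt(2) / 3 + 34997 / 30000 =1.64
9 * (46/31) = 13.35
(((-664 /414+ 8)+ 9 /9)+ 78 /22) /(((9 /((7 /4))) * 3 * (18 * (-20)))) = -87199 /44264880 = -0.00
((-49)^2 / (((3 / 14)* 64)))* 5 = 84035 / 96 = 875.36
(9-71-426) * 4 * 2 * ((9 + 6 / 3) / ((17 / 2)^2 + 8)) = -171776 / 321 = -535.13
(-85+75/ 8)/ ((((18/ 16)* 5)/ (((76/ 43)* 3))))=-9196/ 129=-71.29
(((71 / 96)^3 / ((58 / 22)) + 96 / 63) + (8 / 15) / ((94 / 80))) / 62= 17989658405 / 523358502912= 0.03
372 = 372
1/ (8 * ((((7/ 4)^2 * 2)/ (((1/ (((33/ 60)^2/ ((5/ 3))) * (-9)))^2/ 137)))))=4000000/ 71649789057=0.00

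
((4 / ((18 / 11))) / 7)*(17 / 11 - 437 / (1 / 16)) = -21970 / 9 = -2441.11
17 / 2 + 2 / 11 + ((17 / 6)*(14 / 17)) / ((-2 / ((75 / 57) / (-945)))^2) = 2111141993 / 243168156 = 8.68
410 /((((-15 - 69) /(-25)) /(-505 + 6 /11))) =-28438625 /462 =-61555.47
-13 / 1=-13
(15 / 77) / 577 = 15 / 44429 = 0.00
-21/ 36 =-7/ 12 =-0.58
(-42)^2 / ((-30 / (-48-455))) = 147882 / 5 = 29576.40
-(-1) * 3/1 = 3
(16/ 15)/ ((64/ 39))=13/ 20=0.65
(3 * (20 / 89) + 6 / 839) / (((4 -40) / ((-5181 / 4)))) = 14643233 / 597368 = 24.51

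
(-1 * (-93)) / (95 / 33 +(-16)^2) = 3069 / 8543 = 0.36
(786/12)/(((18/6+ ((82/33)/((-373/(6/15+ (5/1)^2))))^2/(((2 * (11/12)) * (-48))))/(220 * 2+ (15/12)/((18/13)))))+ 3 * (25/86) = 827923383678988175/85988589795544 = 9628.29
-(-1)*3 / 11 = 3 / 11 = 0.27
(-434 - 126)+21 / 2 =-1099 / 2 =-549.50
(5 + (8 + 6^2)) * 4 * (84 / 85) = 193.69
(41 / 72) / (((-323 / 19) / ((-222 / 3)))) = 1517 / 612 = 2.48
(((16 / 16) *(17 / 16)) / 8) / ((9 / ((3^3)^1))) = 51 / 128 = 0.40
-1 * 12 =-12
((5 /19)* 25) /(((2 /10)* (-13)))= -625 /247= -2.53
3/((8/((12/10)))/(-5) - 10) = -9/34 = -0.26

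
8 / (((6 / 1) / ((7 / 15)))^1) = 28 / 45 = 0.62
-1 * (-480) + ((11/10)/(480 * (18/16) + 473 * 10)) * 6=12648033/26350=480.00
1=1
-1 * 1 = -1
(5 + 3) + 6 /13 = 110 /13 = 8.46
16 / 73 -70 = -5094 / 73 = -69.78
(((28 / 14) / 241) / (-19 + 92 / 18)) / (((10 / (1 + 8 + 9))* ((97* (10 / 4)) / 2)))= -648 / 73053125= -0.00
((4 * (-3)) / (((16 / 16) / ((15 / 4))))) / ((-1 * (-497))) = -45 / 497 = -0.09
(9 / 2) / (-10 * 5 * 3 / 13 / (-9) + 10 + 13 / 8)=1404 / 4027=0.35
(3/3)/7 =1/7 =0.14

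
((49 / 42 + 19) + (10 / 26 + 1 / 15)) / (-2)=-10.31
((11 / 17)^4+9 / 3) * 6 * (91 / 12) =12066782 / 83521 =144.48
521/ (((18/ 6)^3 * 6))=521/ 162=3.22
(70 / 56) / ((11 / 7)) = 35 / 44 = 0.80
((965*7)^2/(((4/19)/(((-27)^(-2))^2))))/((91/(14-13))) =123852925/27634932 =4.48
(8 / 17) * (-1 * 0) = 0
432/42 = 72/7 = 10.29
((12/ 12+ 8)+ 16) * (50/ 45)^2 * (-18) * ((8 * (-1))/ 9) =40000/ 81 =493.83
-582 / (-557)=582 / 557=1.04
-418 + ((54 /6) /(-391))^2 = -63904177 /152881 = -418.00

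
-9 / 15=-3 / 5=-0.60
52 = 52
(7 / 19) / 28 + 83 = 6309 / 76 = 83.01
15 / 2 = 7.50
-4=-4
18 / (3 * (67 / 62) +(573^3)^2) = 372 / 731472775023609373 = 0.00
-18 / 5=-3.60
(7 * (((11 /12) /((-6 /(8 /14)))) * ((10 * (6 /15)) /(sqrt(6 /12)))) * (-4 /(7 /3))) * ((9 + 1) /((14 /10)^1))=4400 * sqrt(2) /147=42.33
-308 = -308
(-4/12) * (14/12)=-7/18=-0.39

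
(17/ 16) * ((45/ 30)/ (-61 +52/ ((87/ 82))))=-4437/ 33376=-0.13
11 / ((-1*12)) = -11 / 12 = -0.92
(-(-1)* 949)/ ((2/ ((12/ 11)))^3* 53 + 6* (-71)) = -204984/ 21473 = -9.55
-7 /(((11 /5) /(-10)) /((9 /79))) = 3.62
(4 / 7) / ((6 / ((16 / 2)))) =0.76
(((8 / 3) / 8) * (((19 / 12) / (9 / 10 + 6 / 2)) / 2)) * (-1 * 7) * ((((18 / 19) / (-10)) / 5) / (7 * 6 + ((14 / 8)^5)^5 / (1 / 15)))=281474976710656 / 560376419091047767993005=0.00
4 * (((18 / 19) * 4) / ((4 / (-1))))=-72 / 19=-3.79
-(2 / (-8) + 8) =-31 / 4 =-7.75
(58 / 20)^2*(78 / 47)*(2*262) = 8593338 / 1175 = 7313.48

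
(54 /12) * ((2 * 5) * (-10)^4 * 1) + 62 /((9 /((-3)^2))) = 450062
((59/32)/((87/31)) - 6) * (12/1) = -64.12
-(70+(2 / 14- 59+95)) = -743 / 7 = -106.14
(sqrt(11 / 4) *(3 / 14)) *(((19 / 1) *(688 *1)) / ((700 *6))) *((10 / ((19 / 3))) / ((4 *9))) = 43 *sqrt(11) / 2940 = 0.05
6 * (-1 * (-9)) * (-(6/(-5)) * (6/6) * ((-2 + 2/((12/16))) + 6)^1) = 432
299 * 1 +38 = 337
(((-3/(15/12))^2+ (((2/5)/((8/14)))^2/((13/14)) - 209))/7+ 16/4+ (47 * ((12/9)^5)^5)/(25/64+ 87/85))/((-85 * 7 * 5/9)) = -187009810838636129033509/1400505819232279646250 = -133.53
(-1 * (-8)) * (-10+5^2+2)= 136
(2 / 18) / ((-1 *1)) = -1 / 9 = -0.11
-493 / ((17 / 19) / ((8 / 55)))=-4408 / 55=-80.15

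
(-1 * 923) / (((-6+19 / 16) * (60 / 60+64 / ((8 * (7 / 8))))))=208 / 11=18.91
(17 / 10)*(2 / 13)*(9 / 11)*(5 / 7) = 0.15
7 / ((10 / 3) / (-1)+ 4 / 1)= 21 / 2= 10.50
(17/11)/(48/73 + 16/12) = 3723/4796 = 0.78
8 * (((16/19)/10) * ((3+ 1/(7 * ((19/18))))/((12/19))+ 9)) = 6256/665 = 9.41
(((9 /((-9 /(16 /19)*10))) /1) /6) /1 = -4 /285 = -0.01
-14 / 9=-1.56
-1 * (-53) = 53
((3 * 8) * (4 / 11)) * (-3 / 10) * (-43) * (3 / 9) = 2064 / 55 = 37.53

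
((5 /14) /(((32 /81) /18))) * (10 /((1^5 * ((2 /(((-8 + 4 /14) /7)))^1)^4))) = 9685512225 /645657712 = 15.00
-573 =-573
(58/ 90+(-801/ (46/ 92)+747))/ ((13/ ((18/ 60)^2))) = -19223/ 3250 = -5.91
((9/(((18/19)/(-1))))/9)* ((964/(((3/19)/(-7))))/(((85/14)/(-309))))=-1756376188/765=-2295916.59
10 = 10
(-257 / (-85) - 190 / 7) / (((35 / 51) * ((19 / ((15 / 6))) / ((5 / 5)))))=-43053 / 9310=-4.62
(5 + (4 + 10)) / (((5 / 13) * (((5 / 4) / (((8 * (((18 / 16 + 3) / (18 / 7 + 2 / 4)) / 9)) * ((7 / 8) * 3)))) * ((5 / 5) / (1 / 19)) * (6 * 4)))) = 7007 / 25800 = 0.27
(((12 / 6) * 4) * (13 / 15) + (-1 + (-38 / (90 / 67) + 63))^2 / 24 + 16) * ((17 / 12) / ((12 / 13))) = 754902629 / 6998400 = 107.87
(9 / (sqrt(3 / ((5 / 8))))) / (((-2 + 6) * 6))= sqrt(30) / 32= 0.17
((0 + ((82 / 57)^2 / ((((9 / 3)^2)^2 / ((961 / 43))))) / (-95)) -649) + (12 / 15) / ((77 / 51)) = -53679877730081 / 82778493105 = -648.48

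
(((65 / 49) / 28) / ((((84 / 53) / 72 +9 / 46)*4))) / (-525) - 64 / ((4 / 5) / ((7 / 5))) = -112.00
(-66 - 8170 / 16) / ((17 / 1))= -33.92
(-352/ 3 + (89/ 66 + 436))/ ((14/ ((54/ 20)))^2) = 5132403/ 431200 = 11.90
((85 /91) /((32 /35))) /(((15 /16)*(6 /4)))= 85 /117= 0.73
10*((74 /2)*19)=7030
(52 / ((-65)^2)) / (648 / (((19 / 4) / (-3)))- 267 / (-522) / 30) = -79344 / 2638286885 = -0.00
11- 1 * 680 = -669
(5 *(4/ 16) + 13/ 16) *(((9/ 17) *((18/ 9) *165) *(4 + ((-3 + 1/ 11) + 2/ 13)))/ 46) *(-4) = -396495/ 10166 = -39.00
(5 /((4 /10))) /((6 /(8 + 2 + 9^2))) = 2275 /12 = 189.58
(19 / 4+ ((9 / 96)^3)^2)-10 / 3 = 4563404939 / 3221225472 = 1.42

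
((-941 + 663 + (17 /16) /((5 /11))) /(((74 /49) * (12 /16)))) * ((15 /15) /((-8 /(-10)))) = -360199 /1184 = -304.22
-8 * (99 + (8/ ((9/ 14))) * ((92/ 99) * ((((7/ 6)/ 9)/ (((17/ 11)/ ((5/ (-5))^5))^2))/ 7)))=-501031432/ 632043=-792.72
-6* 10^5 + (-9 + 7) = -600002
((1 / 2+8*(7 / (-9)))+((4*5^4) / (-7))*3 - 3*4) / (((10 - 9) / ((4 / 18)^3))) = -548932 / 45927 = -11.95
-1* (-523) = 523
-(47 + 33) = -80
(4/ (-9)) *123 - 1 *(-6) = -48.67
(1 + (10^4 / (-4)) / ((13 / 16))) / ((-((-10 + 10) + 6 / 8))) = 53316 / 13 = 4101.23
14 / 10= 7 / 5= 1.40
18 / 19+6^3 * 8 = 32850 / 19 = 1728.95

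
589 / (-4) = -589 / 4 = -147.25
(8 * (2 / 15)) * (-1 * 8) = -128 / 15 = -8.53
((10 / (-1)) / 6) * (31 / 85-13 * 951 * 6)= 6305099 / 51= 123629.39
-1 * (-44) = 44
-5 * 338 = -1690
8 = 8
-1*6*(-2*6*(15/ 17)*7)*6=45360/ 17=2668.24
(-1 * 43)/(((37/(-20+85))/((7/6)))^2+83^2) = -8902075/1426244509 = -0.01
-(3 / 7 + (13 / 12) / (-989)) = -35513 / 83076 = -0.43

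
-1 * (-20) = 20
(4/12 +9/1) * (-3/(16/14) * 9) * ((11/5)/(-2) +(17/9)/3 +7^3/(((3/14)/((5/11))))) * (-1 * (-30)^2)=1587234705/11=144294064.09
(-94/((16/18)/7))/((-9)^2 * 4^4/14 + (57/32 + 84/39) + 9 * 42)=-2155608/5425283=-0.40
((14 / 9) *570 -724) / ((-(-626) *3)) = 244 / 2817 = 0.09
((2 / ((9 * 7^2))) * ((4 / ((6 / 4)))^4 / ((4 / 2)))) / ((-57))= -4096 / 2036097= -0.00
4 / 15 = 0.27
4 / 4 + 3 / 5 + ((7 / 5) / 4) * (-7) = -17 / 20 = -0.85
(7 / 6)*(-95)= -665 / 6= -110.83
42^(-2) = 0.00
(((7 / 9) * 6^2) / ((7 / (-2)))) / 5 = -1.60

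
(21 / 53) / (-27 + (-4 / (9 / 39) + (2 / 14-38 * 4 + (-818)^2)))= 441 / 744516652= 0.00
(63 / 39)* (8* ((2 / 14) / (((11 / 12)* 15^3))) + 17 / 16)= 1473137 / 858000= 1.72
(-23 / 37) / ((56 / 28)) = -23 / 74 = -0.31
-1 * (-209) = 209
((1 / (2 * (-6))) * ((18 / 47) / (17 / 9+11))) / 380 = -0.00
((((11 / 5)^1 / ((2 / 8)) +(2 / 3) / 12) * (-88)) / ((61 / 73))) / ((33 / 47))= -10938028 / 8235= -1328.24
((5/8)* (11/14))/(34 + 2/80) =275/19054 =0.01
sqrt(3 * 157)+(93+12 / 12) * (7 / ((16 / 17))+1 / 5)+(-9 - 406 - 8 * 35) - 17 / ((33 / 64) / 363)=-477803 / 40+sqrt(471)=-11923.37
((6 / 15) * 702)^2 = 1971216 / 25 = 78848.64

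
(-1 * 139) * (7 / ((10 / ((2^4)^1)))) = -1556.80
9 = 9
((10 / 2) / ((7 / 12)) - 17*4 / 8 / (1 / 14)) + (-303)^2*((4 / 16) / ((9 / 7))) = 496757 / 28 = 17741.32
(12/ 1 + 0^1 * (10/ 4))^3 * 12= 20736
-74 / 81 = -0.91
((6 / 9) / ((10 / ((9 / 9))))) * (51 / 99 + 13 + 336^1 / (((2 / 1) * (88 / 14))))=1328 / 495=2.68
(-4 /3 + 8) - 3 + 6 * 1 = 29 /3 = 9.67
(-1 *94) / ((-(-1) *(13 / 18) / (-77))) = 130284 / 13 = 10021.85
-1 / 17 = -0.06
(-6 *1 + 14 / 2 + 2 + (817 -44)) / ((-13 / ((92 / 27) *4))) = -285568 / 351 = -813.58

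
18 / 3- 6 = 0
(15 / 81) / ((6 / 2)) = 0.06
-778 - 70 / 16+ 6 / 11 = -781.83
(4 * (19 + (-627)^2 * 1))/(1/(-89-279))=-578713856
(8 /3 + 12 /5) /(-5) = -76 /75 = -1.01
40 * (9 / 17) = 360 / 17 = 21.18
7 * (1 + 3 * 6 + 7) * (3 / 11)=49.64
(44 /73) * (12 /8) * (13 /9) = 286 /219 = 1.31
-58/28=-29/14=-2.07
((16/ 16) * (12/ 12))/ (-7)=-0.14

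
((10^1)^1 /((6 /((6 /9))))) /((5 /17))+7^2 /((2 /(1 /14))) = 199 /36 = 5.53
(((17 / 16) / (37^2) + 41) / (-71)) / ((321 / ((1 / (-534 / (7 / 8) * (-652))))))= -6286567 / 1390482897878016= -0.00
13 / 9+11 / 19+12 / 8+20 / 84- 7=-7753 / 2394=-3.24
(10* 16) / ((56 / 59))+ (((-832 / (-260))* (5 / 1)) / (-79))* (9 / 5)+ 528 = 1925012 / 2765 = 696.21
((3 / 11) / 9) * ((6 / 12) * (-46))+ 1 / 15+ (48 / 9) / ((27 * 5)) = -2632 / 4455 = -0.59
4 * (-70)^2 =19600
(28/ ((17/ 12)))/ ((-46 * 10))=-84/ 1955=-0.04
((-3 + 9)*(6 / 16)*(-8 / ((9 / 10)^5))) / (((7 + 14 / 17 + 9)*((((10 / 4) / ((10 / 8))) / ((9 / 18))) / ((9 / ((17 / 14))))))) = -350000 / 104247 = -3.36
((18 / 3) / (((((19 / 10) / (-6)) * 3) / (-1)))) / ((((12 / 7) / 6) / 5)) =2100 / 19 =110.53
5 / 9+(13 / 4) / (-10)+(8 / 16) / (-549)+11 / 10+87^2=55414813 / 7320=7570.33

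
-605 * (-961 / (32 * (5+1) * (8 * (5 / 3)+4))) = 581405 / 3328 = 174.70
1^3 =1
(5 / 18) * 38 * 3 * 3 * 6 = 570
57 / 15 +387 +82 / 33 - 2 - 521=-21403 / 165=-129.72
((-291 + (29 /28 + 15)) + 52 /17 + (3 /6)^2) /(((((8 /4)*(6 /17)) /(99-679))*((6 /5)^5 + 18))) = 14648171875 /1344546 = 10894.51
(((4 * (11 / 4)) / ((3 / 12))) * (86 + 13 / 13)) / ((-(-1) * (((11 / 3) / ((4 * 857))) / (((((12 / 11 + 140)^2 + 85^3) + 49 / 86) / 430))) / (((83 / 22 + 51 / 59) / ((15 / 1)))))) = 5921743056603534966 / 3630003025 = 1631332815.93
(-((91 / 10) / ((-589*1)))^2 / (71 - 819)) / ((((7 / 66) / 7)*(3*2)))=8281 / 2359062800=0.00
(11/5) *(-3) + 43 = 182/5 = 36.40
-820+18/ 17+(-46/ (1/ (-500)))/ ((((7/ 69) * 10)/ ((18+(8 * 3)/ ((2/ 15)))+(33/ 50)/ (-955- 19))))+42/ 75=6502484686217/ 1448825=4488109.11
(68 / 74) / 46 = 17 / 851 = 0.02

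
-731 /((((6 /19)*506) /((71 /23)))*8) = -986119 /558624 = -1.77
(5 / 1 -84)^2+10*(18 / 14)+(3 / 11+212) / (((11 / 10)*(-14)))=5285342 / 847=6240.07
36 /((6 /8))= 48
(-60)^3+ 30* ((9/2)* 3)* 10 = -211950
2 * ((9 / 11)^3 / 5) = 1458 / 6655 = 0.22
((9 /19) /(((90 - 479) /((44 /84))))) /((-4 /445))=14685 /206948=0.07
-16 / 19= -0.84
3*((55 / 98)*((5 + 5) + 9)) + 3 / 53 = 166449 / 5194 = 32.05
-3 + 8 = 5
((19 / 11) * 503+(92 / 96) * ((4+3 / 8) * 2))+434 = 1384631 / 1056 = 1311.20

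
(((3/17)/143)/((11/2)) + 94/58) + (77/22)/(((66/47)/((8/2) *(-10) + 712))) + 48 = 1337354049/775489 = 1724.53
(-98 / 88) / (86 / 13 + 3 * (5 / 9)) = -1911 / 14212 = -0.13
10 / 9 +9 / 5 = 131 / 45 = 2.91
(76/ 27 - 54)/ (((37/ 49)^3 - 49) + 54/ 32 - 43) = 2601454688/ 4568193639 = 0.57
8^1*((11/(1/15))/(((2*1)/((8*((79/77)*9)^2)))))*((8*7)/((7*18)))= 200082.52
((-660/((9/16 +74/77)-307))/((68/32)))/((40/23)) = 1246784/2132633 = 0.58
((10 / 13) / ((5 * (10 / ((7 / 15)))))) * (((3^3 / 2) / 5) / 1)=63 / 3250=0.02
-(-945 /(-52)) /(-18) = 105 /104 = 1.01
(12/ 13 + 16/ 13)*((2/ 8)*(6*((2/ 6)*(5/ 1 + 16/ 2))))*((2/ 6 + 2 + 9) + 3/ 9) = 490/ 3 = 163.33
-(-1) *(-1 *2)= -2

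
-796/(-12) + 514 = 1741/3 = 580.33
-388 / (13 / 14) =-5432 / 13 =-417.85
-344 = -344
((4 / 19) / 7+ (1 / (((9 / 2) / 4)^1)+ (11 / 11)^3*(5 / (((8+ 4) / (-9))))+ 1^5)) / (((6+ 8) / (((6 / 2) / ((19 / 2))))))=-8767 / 212268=-0.04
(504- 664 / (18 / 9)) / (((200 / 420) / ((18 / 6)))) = 5418 / 5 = 1083.60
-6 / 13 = -0.46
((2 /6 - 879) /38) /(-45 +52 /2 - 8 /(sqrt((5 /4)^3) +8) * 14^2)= 16532992 * sqrt(5) /2157934215 +77170218 /719311405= 0.12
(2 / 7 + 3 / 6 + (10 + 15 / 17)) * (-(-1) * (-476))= -5554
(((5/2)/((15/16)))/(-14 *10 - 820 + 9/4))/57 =-0.00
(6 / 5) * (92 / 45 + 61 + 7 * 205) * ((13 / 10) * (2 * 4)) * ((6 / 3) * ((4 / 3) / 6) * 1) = 8309.15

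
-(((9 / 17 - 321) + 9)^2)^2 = -786074770850625 / 83521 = -9411702097.08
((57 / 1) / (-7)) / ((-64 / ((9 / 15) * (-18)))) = -1.37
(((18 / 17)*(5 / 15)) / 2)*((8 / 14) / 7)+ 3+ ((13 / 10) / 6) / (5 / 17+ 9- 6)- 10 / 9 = 1.97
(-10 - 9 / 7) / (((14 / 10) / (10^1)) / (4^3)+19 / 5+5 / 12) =-758400 / 283507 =-2.68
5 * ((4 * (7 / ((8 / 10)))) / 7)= 25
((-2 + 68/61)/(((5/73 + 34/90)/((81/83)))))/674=-7184295/2501334646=-0.00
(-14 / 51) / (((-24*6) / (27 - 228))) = -469 / 1224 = -0.38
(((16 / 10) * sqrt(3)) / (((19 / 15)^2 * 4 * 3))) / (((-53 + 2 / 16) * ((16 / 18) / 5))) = -150 * sqrt(3) / 16967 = -0.02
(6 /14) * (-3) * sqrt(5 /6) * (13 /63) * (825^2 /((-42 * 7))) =983125 * sqrt(30) /9604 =560.68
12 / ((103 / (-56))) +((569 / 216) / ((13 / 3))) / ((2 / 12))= -46225 / 16068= -2.88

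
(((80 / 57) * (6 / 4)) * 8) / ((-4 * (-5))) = 16 / 19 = 0.84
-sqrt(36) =-6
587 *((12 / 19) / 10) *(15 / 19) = 10566 / 361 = 29.27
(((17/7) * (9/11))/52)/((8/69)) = 10557/32032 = 0.33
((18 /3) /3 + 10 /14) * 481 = 9139 /7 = 1305.57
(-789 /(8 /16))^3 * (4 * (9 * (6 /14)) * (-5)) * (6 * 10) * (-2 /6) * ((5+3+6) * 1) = -84874015123200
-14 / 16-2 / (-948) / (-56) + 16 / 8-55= -53.88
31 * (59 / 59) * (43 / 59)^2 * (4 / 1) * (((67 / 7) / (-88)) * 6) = -11521119 / 268037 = -42.98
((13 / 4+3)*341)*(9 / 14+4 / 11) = 120125 / 56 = 2145.09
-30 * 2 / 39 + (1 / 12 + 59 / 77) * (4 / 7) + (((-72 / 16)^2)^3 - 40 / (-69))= 85642681401 / 10314304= 8303.29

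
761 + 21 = 782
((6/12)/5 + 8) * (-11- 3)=-567/5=-113.40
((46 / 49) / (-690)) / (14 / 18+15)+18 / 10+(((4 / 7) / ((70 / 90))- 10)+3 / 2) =-14824 / 2485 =-5.97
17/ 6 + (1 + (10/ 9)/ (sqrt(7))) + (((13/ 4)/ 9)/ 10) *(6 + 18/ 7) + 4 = 10 *sqrt(7)/ 63 + 57/ 7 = 8.56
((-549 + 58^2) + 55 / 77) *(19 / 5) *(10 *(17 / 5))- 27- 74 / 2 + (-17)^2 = 2548107 / 7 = 364015.29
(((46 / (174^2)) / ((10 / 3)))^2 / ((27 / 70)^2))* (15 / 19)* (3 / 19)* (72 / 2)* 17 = 2203285 / 20681603721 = 0.00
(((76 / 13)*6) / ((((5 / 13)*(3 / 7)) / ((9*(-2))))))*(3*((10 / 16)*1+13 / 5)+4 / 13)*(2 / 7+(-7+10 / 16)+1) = 50596677 / 260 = 194602.60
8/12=2/3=0.67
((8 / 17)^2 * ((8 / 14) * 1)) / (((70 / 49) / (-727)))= -93056 / 1445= -64.40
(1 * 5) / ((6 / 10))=25 / 3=8.33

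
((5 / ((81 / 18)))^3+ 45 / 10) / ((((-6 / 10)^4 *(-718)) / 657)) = -390595625 / 9421596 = -41.46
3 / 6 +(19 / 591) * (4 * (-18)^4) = 5318981 / 394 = 13499.95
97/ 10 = 9.70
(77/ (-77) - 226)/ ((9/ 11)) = -2497/ 9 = -277.44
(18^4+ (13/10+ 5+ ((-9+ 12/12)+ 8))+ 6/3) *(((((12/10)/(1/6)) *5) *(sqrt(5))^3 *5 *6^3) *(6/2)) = 61226843760 *sqrt(5) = 136907384695.12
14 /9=1.56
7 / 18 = 0.39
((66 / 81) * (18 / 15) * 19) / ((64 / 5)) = 209 / 144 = 1.45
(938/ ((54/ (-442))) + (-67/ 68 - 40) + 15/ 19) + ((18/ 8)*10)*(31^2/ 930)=-134210077/ 17442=-7694.65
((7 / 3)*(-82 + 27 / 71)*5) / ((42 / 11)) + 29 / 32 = -5081069 / 20448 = -248.49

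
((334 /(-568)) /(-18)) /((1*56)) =167 /286272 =0.00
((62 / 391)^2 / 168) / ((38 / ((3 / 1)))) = 961 / 81332692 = 0.00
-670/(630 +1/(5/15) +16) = -670/649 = -1.03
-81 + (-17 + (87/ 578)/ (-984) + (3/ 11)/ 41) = -204357999/ 2085424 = -97.99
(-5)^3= -125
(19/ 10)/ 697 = 19/ 6970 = 0.00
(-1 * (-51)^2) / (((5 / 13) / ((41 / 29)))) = -1386333 / 145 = -9560.92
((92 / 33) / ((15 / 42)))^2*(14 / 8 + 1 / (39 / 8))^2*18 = 771616328 / 184041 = 4192.63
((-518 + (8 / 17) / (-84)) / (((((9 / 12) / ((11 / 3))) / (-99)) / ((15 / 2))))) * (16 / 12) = 895051520 / 357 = 2507147.11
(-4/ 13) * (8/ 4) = -8/ 13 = -0.62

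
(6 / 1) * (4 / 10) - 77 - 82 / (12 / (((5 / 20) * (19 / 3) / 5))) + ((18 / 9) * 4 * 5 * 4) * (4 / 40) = -4375 / 72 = -60.76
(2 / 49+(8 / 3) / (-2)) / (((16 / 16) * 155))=-38 / 4557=-0.01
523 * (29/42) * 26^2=5126446/21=244116.48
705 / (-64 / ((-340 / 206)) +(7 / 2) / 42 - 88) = -719100 / 50123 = -14.35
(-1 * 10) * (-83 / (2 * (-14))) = -415 / 14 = -29.64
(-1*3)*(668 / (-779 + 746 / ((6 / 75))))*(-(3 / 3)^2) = 1002 / 4273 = 0.23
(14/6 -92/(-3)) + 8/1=41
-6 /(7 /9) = -54 /7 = -7.71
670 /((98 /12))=4020 /49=82.04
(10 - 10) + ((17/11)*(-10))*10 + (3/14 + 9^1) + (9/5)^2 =-547051/3850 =-142.09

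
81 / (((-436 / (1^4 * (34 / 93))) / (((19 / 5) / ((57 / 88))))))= -6732 / 16895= -0.40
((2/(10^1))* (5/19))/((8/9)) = 9/152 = 0.06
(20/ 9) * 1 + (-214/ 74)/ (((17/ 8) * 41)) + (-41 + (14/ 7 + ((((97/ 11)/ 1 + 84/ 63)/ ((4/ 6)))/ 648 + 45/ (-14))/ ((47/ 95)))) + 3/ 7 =-5180778643949/ 120956186736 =-42.83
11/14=0.79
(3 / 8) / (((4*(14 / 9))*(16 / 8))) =27 / 896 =0.03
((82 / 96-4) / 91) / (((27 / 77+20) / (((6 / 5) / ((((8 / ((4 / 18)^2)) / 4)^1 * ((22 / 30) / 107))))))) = -16157 / 2200068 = -0.01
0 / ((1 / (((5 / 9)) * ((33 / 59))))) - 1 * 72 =-72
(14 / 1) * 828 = 11592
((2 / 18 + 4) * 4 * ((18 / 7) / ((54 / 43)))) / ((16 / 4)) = 8.42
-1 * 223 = -223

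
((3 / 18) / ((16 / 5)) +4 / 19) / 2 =479 / 3648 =0.13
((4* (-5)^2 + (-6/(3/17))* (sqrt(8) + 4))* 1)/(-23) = 36/23 + 68* sqrt(2)/23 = 5.75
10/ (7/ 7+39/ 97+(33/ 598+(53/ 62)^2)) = 222975064/ 48786833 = 4.57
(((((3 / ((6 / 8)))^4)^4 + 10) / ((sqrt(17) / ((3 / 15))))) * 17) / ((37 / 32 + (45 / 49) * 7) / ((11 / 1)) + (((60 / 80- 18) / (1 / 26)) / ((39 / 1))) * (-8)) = 10582799441984 * sqrt(17) / 1141935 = 38210581.09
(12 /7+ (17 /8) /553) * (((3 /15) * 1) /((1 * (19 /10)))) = 7601 /42028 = 0.18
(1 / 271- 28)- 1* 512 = -146339 / 271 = -540.00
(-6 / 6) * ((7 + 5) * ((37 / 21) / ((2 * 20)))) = -37 / 70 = -0.53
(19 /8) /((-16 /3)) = -57 /128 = -0.45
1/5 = 0.20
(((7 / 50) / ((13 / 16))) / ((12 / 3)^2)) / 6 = 7 / 3900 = 0.00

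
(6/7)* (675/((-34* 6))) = -2.84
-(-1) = 1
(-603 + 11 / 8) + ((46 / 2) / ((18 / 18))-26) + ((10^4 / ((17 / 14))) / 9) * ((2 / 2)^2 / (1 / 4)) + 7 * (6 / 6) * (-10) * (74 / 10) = 3105907 / 1224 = 2537.51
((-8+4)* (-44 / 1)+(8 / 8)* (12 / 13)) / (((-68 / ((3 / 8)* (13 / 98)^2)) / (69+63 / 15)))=-820755 / 653072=-1.26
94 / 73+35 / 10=699 / 146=4.79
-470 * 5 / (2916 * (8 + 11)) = -1175 / 27702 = -0.04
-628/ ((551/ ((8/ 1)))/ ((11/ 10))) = -27632/ 2755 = -10.03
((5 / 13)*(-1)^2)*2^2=20 / 13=1.54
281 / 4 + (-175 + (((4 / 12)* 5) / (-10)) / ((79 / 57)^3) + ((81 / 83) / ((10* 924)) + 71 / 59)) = -770477614805783 / 7436388907640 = -103.61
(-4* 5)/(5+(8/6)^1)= -3.16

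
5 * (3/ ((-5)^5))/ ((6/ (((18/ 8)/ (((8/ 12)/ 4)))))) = -27/ 2500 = -0.01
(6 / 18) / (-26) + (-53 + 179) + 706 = 831.99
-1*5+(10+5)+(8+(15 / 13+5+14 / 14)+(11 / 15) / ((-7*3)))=102862 / 4095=25.12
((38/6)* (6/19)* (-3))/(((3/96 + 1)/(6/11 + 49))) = -34880/121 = -288.26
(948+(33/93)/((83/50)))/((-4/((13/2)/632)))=-2.44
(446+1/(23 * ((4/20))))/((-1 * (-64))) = 10263/1472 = 6.97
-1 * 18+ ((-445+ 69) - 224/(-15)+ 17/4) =-22489/60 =-374.82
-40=-40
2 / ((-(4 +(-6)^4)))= -1 / 650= -0.00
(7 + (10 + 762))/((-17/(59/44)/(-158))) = 3630919/374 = 9708.34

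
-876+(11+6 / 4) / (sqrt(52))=-876+25 * sqrt(13) / 52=-874.27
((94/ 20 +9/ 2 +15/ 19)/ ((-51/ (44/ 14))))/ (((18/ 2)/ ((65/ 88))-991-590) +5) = 135707/ 344739192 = 0.00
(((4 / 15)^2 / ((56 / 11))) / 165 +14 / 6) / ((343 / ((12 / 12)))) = 0.01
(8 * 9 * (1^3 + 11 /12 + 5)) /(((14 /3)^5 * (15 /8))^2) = 0.00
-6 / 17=-0.35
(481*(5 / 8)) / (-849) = -2405 / 6792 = -0.35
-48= -48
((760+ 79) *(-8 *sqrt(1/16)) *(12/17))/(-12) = 1678/17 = 98.71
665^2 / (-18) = -442225 / 18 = -24568.06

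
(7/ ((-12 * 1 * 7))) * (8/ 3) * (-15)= 10/ 3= 3.33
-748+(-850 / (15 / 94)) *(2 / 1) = -34204 / 3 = -11401.33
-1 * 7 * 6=-42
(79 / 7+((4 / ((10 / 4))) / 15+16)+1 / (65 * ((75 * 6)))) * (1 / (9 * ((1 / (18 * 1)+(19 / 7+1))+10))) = 5608597 / 25374375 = 0.22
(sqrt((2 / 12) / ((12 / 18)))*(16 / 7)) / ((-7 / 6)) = -48 / 49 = -0.98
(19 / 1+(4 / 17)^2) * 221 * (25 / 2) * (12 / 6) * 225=402699375 / 17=23688198.53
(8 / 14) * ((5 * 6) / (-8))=-2.14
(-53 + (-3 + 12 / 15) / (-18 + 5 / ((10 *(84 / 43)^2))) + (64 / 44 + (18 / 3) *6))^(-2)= 0.00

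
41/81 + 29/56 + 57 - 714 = -2975507/4536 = -655.98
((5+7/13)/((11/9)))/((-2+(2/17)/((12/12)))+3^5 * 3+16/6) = 33048/5322317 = 0.01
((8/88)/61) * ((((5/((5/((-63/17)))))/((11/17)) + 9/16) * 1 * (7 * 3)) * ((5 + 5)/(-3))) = 0.54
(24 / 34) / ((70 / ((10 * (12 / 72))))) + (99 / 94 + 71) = 806175 / 11186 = 72.07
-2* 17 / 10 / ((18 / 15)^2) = -85 / 36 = -2.36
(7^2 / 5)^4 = 5764801 / 625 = 9223.68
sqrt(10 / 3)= sqrt(30) / 3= 1.83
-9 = -9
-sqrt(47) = -6.86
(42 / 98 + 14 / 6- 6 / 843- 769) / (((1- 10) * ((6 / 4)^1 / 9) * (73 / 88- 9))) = -795803888 / 12728457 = -62.52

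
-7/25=-0.28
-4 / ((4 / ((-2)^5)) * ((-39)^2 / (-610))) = -19520 / 1521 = -12.83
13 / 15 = 0.87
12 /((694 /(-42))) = -252 /347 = -0.73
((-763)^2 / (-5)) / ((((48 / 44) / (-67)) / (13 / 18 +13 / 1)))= 105977462591 / 1080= 98127280.18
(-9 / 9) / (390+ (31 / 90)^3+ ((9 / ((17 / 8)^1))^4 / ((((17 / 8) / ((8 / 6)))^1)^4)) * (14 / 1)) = -5085327174489000 / 5534074746901690831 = -0.00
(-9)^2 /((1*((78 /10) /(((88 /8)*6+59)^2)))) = 2109375 /13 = 162259.62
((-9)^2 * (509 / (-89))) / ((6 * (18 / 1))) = -1527 / 356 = -4.29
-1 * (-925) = 925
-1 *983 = -983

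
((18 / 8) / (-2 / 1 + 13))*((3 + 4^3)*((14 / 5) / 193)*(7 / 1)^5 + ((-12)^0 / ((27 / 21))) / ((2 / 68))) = 35528591 / 10615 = 3347.02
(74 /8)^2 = 1369 /16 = 85.56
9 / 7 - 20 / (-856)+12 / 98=15011 / 10486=1.43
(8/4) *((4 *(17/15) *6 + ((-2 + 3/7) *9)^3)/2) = -4804847/1715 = -2801.66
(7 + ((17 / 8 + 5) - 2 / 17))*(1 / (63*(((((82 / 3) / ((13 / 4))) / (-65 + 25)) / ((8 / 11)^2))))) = -330200 / 590359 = -0.56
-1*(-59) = 59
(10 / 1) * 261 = 2610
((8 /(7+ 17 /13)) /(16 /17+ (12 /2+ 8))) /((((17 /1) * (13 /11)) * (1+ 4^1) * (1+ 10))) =1 /17145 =0.00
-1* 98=-98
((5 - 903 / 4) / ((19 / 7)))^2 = 38204761 / 5776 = 6614.40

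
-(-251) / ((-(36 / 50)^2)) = -156875 / 324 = -484.18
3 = 3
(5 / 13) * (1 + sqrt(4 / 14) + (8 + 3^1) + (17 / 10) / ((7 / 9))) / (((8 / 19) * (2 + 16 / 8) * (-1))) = -18867 / 5824 -95 * sqrt(14) / 2912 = -3.36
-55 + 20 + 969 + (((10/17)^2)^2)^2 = 6515457449894/6975757441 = 934.01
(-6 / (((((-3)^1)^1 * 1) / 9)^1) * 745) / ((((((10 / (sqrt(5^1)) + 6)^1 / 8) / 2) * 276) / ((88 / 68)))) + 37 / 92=590669 / 1564-49170 * sqrt(5) / 391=96.47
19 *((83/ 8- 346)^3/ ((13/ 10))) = -1838893066875/ 3328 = -552552003.27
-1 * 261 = -261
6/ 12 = 1/ 2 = 0.50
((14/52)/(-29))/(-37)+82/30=2.73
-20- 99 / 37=-839 / 37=-22.68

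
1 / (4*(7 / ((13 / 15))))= 13 / 420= 0.03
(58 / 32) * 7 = 12.69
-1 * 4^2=-16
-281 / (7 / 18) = -5058 / 7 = -722.57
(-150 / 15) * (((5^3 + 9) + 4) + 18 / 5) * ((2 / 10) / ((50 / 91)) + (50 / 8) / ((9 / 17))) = -6462034 / 375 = -17232.09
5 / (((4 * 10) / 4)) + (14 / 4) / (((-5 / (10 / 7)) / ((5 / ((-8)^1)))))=9 / 8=1.12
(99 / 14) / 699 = 33 / 3262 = 0.01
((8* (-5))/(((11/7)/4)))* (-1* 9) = 10080/11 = 916.36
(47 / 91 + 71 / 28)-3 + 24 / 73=10123 / 26572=0.38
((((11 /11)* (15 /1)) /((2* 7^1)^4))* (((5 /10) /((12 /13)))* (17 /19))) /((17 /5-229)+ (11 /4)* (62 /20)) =-5525 /6337756432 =-0.00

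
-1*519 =-519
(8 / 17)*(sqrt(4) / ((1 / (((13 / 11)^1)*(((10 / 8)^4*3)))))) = 24375 / 2992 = 8.15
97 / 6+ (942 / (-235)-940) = -1308257 / 1410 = -927.84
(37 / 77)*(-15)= -555 / 77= -7.21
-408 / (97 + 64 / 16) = -408 / 101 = -4.04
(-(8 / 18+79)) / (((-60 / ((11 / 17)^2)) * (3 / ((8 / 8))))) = 17303 / 93636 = 0.18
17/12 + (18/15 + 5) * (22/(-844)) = 15889/12660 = 1.26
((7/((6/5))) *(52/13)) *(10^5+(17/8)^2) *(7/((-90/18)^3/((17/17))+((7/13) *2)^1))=-20384920465/154656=-131808.14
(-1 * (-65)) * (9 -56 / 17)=6305 / 17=370.88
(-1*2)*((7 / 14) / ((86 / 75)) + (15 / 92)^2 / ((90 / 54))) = -164505 / 181976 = -0.90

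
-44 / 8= -11 / 2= -5.50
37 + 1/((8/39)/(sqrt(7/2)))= 46.12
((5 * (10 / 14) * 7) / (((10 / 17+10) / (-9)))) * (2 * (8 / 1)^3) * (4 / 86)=-43520 / 43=-1012.09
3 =3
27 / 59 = 0.46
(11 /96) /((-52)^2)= 11 /259584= 0.00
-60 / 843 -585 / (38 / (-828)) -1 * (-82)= 68492808 / 5339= 12828.77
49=49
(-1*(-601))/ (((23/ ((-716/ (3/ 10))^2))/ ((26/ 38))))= 400538132800/ 3933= 101840359.22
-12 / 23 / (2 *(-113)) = 6 / 2599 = 0.00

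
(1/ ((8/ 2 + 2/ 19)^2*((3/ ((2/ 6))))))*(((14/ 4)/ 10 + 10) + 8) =0.12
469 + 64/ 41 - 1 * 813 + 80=-10760/ 41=-262.44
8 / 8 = 1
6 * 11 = 66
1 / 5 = 0.20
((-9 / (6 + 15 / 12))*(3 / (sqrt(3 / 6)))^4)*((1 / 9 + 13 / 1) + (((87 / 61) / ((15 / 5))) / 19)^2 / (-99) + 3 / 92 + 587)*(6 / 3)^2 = -9515906290989072 / 9855652697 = -965527.76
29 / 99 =0.29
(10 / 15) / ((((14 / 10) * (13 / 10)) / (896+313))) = 3100 / 7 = 442.86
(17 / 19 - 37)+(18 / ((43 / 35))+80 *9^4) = 428809432 / 817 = 524858.55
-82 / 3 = -27.33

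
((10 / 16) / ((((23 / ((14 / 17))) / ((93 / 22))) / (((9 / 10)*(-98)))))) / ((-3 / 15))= 1435455 / 34408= 41.72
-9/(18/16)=-8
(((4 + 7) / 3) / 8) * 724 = 1991 / 6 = 331.83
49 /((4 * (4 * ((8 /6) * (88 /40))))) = 735 /704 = 1.04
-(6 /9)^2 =-4 /9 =-0.44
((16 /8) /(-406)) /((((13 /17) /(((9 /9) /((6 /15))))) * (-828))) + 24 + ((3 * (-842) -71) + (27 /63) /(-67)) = -753382257185 /292802328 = -2573.01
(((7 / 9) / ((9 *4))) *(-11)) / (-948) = 77 / 307152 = 0.00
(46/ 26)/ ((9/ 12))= 92/ 39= 2.36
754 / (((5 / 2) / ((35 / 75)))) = 10556 / 75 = 140.75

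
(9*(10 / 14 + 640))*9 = 363285 / 7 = 51897.86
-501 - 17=-518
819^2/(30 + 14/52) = 17439786/787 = 22159.83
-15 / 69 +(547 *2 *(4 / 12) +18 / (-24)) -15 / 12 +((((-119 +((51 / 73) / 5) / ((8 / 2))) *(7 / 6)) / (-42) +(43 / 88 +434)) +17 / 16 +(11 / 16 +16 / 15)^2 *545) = 527295538073 / 212762880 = 2478.32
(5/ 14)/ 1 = 5/ 14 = 0.36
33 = 33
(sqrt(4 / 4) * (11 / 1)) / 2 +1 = 13 / 2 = 6.50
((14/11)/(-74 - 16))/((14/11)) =-1/90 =-0.01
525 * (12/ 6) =1050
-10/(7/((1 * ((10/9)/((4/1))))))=-25/63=-0.40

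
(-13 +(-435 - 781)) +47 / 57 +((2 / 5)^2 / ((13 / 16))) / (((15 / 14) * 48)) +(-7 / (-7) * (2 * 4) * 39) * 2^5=2433025814 / 277875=8755.83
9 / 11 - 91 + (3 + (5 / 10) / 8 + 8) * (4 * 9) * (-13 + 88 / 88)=-4869.18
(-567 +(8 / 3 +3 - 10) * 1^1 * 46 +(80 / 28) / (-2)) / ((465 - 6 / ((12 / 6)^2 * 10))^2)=-6449200 / 1815118389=-0.00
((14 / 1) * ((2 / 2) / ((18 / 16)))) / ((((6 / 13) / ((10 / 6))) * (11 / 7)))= 25480 / 891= 28.60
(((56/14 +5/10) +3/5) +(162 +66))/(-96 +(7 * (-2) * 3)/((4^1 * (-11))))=-8547/3485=-2.45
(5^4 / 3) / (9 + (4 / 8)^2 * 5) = 2500 / 123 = 20.33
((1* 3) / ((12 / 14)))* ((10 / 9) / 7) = 5 / 9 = 0.56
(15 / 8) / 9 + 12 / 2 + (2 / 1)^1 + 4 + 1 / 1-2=269 / 24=11.21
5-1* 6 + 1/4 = -3/4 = -0.75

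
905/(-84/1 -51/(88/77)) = -7.04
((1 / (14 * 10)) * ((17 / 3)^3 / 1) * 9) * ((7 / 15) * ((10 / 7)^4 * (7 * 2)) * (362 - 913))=-541412600 / 3087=-175384.71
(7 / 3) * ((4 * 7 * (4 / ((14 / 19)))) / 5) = 70.93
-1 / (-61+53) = 1 / 8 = 0.12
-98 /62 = -49 /31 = -1.58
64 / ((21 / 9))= 192 / 7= 27.43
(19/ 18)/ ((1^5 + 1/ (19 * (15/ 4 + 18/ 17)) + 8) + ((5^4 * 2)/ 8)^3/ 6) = 2518336/ 1516867201365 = 0.00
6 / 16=3 / 8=0.38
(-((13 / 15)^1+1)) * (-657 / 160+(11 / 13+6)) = -39893 / 7800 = -5.11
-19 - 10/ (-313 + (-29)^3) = -234664/ 12351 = -19.00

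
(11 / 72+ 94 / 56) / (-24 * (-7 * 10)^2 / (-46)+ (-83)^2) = 0.00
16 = 16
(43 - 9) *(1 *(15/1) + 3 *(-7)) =-204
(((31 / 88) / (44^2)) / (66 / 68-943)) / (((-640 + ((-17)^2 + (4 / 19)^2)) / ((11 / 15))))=190247 / 471367308244800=0.00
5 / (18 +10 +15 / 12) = 20 / 117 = 0.17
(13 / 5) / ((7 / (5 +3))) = 104 / 35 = 2.97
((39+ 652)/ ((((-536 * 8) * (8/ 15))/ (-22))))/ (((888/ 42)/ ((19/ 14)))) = 2166285/ 5076992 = 0.43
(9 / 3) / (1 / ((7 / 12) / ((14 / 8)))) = 1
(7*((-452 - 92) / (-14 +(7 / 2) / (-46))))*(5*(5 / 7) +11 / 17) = 1141.23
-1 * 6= -6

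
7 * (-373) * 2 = -5222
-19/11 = -1.73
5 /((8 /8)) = 5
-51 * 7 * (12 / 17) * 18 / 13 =-4536 / 13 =-348.92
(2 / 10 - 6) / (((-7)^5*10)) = 29 / 840350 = 0.00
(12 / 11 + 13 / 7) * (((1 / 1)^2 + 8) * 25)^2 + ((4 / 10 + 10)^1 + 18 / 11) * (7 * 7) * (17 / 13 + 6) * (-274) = -1032711221 / 1001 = -1031679.54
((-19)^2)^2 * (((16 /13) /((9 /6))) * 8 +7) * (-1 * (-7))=482578663 /39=12373811.87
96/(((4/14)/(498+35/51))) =2848496/17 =167558.59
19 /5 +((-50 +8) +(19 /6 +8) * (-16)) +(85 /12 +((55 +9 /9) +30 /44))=-101047 /660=-153.10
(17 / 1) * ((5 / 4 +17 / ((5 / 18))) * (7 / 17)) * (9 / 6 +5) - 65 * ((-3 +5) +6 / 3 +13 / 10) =99879 / 40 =2496.98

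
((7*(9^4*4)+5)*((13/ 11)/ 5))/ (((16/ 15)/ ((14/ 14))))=7164807/ 176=40709.13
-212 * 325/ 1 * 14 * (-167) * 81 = 13048144200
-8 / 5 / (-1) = 8 / 5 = 1.60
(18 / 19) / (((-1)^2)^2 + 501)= 9 / 4769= 0.00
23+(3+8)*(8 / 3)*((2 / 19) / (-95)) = 124369 / 5415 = 22.97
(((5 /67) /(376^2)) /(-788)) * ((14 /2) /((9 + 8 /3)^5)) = -243 /11200795998560000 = -0.00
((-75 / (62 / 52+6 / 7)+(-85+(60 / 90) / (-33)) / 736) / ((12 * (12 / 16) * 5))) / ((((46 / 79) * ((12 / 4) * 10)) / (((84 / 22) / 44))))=-551746426973 / 136146835756800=-0.00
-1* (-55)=55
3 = 3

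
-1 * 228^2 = -51984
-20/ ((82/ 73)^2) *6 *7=-1119090/ 1681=-665.73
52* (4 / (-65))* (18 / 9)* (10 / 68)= -16 / 17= -0.94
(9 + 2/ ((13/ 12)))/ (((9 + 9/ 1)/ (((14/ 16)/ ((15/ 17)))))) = 5593/ 9360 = 0.60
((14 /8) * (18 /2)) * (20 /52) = 315 /52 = 6.06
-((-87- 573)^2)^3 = -82653950016000000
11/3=3.67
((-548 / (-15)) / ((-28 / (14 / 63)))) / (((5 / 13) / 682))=-2429284 / 4725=-514.13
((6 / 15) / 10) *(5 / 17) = 1 / 85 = 0.01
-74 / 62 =-37 / 31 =-1.19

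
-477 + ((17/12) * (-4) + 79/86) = -124291/258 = -481.75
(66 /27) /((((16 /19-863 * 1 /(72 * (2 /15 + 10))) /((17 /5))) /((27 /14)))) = -186048 /3955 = -47.04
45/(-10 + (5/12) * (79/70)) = -7560/1601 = -4.72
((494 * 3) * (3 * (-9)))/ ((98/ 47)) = -940329/ 49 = -19190.39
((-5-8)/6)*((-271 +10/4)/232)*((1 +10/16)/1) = 30251/7424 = 4.07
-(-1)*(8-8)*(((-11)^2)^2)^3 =0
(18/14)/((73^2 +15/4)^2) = 0.00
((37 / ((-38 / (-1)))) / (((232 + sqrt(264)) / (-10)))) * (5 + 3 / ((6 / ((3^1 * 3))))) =-1073 / 2678 + 37 * sqrt(66) / 10712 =-0.37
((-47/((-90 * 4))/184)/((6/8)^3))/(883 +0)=47/24675435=0.00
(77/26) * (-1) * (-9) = 693/26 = 26.65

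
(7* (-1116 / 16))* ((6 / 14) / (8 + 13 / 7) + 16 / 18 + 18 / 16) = -739319 / 736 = -1004.51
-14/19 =-0.74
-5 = -5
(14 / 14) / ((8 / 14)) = 7 / 4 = 1.75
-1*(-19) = 19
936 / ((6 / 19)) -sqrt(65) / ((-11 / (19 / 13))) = 19* sqrt(65) / 143+2964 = 2965.07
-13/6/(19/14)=-91/57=-1.60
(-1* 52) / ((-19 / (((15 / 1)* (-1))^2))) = 615.79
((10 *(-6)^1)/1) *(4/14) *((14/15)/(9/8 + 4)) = -128/41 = -3.12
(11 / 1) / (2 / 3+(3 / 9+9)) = 1.10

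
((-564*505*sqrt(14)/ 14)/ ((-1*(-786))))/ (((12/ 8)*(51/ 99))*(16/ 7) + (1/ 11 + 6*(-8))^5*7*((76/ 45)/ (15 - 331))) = -13589149199175*sqrt(14)/ 4957630259654668207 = -0.00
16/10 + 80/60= 44/15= 2.93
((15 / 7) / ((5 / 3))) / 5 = 9 / 35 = 0.26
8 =8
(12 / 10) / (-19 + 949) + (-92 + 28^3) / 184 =4235421 / 35650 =118.81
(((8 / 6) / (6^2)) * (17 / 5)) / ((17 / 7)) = 7 / 135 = 0.05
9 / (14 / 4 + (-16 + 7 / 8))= -24 / 31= -0.77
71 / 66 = 1.08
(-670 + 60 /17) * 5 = -56650 /17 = -3332.35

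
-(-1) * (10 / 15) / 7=2 / 21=0.10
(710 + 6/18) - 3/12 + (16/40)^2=213073/300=710.24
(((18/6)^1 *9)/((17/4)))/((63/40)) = 480/119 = 4.03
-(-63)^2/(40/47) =-186543/40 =-4663.58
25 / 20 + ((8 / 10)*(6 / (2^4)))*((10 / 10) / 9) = 1.28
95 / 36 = 2.64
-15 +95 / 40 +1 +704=692.38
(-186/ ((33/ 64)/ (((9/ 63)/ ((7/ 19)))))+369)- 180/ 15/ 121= 1357901/ 5929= 229.03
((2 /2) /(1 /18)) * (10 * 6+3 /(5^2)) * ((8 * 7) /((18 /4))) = 336672 /25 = 13466.88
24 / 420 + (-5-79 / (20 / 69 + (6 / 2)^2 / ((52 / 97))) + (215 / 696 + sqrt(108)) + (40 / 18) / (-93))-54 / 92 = -3260244229223 / 330300187560 + 6 * sqrt(3) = 0.52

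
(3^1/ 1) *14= 42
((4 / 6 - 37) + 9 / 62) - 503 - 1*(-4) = -99545 / 186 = -535.19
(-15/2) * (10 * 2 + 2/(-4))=-585/4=-146.25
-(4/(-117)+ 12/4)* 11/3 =-3817/351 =-10.87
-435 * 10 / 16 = -2175 / 8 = -271.88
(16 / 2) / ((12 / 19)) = 38 / 3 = 12.67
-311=-311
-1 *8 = -8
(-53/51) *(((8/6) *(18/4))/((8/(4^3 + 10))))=-1961/34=-57.68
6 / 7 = 0.86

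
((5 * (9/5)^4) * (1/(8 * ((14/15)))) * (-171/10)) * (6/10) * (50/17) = -10097379/47600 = -212.13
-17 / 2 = -8.50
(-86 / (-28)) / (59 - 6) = 43 / 742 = 0.06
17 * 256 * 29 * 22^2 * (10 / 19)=610846720 / 19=32149827.37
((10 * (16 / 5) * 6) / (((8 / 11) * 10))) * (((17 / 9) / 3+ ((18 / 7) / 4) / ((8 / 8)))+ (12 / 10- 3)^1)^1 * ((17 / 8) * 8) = -372878 / 1575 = -236.75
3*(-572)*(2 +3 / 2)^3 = -147147 / 2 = -73573.50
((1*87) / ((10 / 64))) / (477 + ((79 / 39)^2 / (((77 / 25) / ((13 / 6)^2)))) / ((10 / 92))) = 34727616 / 33339065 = 1.04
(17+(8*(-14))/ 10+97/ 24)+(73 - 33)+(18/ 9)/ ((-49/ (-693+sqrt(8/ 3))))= 65627/ 840 - 4*sqrt(6)/ 147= 78.06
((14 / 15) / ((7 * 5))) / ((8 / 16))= 4 / 75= 0.05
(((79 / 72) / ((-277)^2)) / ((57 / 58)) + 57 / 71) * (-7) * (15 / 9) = -314114269595 / 33536404404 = -9.37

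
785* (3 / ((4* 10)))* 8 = 471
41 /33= 1.24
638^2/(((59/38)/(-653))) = -10100389816/59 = -171193047.73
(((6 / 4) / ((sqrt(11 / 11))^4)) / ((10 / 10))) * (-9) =-27 / 2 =-13.50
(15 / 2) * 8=60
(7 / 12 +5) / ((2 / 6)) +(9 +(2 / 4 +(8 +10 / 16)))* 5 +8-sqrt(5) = 113.14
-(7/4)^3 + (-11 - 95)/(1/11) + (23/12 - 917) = -400597/192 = -2086.44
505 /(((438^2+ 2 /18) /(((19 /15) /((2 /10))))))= 28785 /1726597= 0.02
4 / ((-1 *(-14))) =2 / 7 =0.29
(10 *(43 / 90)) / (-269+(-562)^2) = 43 / 2840175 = 0.00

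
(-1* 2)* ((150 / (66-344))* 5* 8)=6000 / 139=43.17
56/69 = 0.81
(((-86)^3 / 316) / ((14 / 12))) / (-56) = 238521 / 7742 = 30.81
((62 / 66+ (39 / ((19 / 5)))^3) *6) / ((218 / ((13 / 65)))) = 244903504 / 41119705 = 5.96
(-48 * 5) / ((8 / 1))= -30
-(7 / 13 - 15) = 188 / 13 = 14.46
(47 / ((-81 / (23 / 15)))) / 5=-0.18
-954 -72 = -1026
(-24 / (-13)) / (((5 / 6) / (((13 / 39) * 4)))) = 192 / 65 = 2.95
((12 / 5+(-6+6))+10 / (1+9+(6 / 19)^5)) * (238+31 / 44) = 2211039790713 / 2724564260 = 811.52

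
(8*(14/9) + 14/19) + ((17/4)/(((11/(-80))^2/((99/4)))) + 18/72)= 41961857/7524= 5577.07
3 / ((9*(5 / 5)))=0.33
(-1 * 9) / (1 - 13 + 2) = 9 / 10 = 0.90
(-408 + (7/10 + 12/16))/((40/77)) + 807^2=520373113/800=650466.39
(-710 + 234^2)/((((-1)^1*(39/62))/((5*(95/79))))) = -1591654700/3081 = -516603.28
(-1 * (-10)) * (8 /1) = 80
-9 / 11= -0.82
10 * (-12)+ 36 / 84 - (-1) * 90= -207 / 7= -29.57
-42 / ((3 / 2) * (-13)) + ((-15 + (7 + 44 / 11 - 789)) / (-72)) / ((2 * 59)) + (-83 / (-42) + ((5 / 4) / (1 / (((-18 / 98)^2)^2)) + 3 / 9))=2902210741225 / 636710740848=4.56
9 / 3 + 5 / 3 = 14 / 3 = 4.67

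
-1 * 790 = -790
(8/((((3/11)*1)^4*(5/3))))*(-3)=-117128/45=-2602.84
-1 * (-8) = 8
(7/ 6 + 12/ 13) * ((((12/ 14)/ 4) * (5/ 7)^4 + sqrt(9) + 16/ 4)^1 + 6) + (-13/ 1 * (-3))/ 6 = 88575989/ 2621892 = 33.78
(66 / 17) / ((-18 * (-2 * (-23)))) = -11 / 2346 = -0.00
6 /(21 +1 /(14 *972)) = 81648 /285769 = 0.29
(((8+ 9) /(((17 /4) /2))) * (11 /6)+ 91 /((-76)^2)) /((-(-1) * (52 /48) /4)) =254417 /4693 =54.21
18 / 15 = 6 / 5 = 1.20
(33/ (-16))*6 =-99/ 8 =-12.38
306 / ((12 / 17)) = 867 / 2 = 433.50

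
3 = 3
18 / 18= 1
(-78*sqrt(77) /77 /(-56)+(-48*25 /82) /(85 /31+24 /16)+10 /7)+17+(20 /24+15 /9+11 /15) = 39*sqrt(77) /2156+41239867 /2264430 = 18.37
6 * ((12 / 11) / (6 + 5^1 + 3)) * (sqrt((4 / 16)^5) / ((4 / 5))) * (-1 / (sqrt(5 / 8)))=-9 * sqrt(10) / 1232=-0.02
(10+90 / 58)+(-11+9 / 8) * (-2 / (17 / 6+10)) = 58463 / 4466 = 13.09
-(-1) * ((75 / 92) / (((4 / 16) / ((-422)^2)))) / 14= 6678150 / 161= 41479.19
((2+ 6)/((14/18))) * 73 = 750.86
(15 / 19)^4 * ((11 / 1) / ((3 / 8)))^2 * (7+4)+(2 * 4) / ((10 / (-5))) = 478638716 / 130321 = 3672.77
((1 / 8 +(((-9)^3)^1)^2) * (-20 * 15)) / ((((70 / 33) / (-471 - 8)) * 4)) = 1008058783545 / 112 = 9000524853.08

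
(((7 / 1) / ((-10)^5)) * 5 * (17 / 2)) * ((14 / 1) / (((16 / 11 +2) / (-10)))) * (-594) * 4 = -2721411 / 9500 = -286.46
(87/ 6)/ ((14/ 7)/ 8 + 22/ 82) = 2378/ 85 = 27.98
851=851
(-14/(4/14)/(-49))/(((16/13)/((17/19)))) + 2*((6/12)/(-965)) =212961/293360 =0.73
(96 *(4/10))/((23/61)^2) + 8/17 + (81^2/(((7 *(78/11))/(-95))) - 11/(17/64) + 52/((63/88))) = -902644766923/73652670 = -12255.42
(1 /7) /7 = 1 /49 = 0.02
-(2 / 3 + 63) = -191 / 3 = -63.67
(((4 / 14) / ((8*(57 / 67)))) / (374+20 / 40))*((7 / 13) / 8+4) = 9447 / 20720336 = 0.00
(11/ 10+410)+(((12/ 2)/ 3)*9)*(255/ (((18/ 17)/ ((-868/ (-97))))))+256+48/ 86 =1645843421/ 41710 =39459.20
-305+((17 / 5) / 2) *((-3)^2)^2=-1673 / 10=-167.30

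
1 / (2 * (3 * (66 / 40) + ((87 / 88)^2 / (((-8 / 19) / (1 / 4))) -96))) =-619520 / 113533647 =-0.01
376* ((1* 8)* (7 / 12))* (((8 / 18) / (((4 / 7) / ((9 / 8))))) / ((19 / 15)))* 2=46060 / 19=2424.21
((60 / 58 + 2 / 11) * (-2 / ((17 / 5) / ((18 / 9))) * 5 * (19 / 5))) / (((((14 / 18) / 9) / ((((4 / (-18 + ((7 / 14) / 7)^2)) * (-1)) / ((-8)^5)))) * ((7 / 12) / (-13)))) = -29110185 / 612061472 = -0.05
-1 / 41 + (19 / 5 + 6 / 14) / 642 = -8201 / 460635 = -0.02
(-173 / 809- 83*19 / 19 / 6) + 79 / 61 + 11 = -518785 / 296094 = -1.75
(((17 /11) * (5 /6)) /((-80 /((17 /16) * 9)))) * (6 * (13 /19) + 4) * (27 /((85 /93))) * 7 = -6274989 /24320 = -258.02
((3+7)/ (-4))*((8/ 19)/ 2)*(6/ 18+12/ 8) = -55/ 57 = -0.96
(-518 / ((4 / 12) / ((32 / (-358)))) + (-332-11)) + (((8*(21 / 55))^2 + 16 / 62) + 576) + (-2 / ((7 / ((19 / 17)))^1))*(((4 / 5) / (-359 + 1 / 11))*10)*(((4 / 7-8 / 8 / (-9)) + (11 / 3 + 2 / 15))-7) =47381775335735779 / 124206626780775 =381.48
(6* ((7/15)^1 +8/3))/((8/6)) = 141/10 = 14.10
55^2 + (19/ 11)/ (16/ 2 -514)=16837131/ 5566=3025.00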